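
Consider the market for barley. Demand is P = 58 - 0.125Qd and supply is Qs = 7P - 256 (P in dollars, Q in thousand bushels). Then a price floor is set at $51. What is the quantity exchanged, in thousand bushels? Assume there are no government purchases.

Rearranging demand gives Qd = 464 - 8P. Without the control the market clears where 464 - 8P = 7P - 256, i.e. P* = 48 and Q* = 80.
Because the floor (51) lies above the market-clearing price, it is binding.
At P = 51: Qd = 464 - 8·51 = 56 and Qs = 7·51 - 256 = 101.
The quantity actually transacted is the short side, demand: 56.

56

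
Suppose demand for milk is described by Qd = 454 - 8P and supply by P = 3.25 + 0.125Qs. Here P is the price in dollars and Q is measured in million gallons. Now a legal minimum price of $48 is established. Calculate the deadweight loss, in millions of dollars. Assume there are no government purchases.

2592

Rearranging supply gives Qs = 8P - 26. In a free market, 454 - 8P = 8P - 26 gives the equilibrium P* = 30, Q* = 214.
Since 48 > 30, the floor is binding.
At P = 48: Qd = 454 - 8·48 = 70 and Qs = 8·48 - 26 = 358.
Quantity traded falls to 70. At Q = 70 the demand price is (454 - 70)/8 = 48 and the supply price is (26 + 70)/8 = 12.
Deadweight loss = ½ · (48 - 12) · (214 - 70) = ½ · 36 · 144 = 2592.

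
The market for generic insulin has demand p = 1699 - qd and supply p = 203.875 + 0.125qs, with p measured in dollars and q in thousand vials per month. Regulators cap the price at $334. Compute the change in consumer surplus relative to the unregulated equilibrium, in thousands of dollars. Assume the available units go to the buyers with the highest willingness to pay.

Rearranging demand gives qd = 1699 - p; rearranging supply gives qs = 8p - 1631. Without the control the market clears where 1699 - p = 8p - 1631, i.e. p* = 370 and q* = 1329.
The ceiling of 334 is below the equilibrium price 370, so it binds.
At p = 334: qd = 1699 - 334 = 1365 and qs = 8·334 - 1631 = 1041.
Consumer surplus without the control is ½ · (1699 - 370) · 1329 = 883120.5.
With the ceiling, 1041 units are sold at 334 (assume they go to the highest-value buyers). The demand price at q = 1041 is 658, so CS = ½ · [(1699 - 334) + (658 - 334)] · 1041 = 879124.5.
Change in consumer surplus = 879124.5 - 883120.5 = -3996.

-3996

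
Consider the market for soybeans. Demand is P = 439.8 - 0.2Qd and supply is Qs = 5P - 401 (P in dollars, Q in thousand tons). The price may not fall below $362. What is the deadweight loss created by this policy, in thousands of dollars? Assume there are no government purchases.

52020

Rearranging demand gives Qd = 2199 - 5P. Setting quantity demanded equal to quantity supplied, 2199 - 5P = 5P - 401, gives P* = 260 and Q* = 899.
The floor of 362 is above the equilibrium price 260, so it binds.
At P = 362: Qd = 2199 - 5·362 = 389 and Qs = 5·362 - 401 = 1409.
Quantity traded falls to 389. At Q = 389 the demand price is (2199 - 389)/5 = 362 and the supply price is (401 + 389)/5 = 158.
Deadweight loss = ½ · (362 - 158) · (899 - 389) = ½ · 204 · 510 = 52020.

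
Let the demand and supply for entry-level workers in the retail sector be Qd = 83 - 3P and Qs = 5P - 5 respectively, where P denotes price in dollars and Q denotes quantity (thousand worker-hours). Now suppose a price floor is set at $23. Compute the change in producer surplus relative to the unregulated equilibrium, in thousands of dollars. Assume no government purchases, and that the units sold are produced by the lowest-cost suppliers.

38.4

Equilibrium: 83 - 3P = 5P - 5, so 88 = 8P and P* = 11, Q* = 50.
Because the floor (23) lies above the market-clearing price, it is binding.
At P = 23: Qd = 83 - 3·23 = 14 and Qs = 5·23 - 5 = 110.
Producer surplus without the control is ½ · (11 - 1) · 50 = 250.
With the floor, 14 units are sold at 23. The supply price at Q = 14 is 3.8, so PS = ½ · [(23 - 1) + (23 - 3.8)] · 14 = 288.4.
Change in producer surplus = 288.4 - 250 = 38.4.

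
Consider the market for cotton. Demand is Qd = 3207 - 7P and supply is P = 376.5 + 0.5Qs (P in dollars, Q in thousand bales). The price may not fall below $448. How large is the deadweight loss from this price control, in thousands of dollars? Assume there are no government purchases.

Rearranging supply gives Qs = 2P - 753. In a free market, 3207 - 7P = 2P - 753 gives the equilibrium P* = 440, Q* = 127.
The floor of 448 is above the equilibrium price 440, so it binds.
At P = 448: Qd = 3207 - 7·448 = 71 and Qs = 2·448 - 753 = 143.
Quantity traded falls to 71. At Q = 71 the demand price is (3207 - 71)/7 = 448 and the supply price is (753 + 71)/2 = 412.
Deadweight loss = ½ · (448 - 412) · (127 - 71) = ½ · 36 · 56 = 1008.

1008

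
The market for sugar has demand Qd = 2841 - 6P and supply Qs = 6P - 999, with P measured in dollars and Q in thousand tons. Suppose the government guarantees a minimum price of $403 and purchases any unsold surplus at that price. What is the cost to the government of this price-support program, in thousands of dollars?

Equilibrium: 2841 - 6P = 6P - 999, so 3840 = 12P and P* = 320, Q* = 921.
Since 403 > 320, the floor is binding.
At P = 403: Qd = 2841 - 6·403 = 423 and Qs = 6·403 - 999 = 1419.
Surplus = Qs - Qd = 996.
Government expenditure = surplus × support price = 996 × 403 = 401388.

401388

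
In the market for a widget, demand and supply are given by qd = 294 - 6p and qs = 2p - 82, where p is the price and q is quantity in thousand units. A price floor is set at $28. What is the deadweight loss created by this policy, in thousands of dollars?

0

Setting quantity demanded equal to quantity supplied, 294 - 6p = 2p - 82, gives p* = 47 and q* = 12.
Since 28 is below p* = 47, the floor does not bind and the free-market outcome prevails.
Since the control does not bind, no trades are prevented and deadweight loss is zero.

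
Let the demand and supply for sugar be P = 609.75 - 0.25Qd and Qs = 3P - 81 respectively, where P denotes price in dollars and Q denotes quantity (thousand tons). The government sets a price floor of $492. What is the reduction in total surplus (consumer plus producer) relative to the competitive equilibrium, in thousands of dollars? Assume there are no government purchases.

Rearranging demand gives Qd = 2439 - 4P. Equilibrium: 2439 - 4P = 3P - 81, so 2520 = 7P and P* = 360, Q* = 999.
The floor of 492 is above the equilibrium price 360, so it binds.
At P = 492: Qd = 2439 - 4·492 = 471 and Qs = 3·492 - 81 = 1395.
Quantity traded falls to 471. At Q = 471 the demand price is (2439 - 471)/4 = 492 and the supply price is (81 + 471)/3 = 184.
Deadweight loss = ½ · (492 - 184) · (999 - 471) = ½ · 308 · 528 = 81312.

81312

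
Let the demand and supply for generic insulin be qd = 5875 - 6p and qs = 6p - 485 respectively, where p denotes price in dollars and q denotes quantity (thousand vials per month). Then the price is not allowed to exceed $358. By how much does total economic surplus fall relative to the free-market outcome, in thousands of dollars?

177504

In a free market, 5875 - 6p = 6p - 485 gives the equilibrium p* = 530, q* = 2695.
Because the ceiling (358) lies below the market-clearing price, it is binding.
At p = 358: qd = 5875 - 6·358 = 3727 and qs = 6·358 - 485 = 1663.
Quantity traded falls to 1663. At q = 1663 the demand price is (5875 - 1663)/6 = 702 and the supply price is (485 + 1663)/6 = 358.
Deadweight loss = ½ · (702 - 358) · (2695 - 1663) = ½ · 344 · 1032 = 177504.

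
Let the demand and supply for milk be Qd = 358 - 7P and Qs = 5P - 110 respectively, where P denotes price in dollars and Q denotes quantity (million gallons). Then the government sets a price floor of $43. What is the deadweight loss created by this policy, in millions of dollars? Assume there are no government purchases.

Equilibrium: 358 - 7P = 5P - 110, so 468 = 12P and P* = 39, Q* = 85.
Since 43 > 39, the floor is binding.
At P = 43: Qd = 358 - 7·43 = 57 and Qs = 5·43 - 110 = 105.
Quantity traded falls to 57. At Q = 57 the demand price is (358 - 57)/7 = 43 and the supply price is (110 + 57)/5 = 33.4.
Deadweight loss = ½ · (43 - 33.4) · (85 - 57) = ½ · 9.6 · 28 = 134.4.

134.4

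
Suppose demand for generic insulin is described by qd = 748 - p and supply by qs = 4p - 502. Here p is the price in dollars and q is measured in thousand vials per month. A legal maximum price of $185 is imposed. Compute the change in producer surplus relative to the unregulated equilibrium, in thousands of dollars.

Equilibrium: 748 - p = 4p - 502, so 1250 = 5p and p* = 250, q* = 498.
Because the ceiling (185) lies below the market-clearing price, it is binding.
At p = 185: qd = 748 - 185 = 563 and qs = 4·185 - 502 = 238.
Producer surplus without the control is ½ · (250 - 125.5) · 498 = 31000.5.
With the ceiling, producers sell 238 units at 185, so PS = ½ · (185 - 125.5) · 238 = 7080.5.
Change in producer surplus = 7080.5 - 31000.5 = -23920.

-23920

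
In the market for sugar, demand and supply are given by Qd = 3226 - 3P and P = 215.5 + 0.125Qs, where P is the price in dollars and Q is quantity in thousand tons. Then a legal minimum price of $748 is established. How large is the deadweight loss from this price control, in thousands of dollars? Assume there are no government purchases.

183158.25

Rearranging supply gives Qs = 8P - 1724. Without the control the market clears where 3226 - 3P = 8P - 1724, i.e. P* = 450 and Q* = 1876.
Because the floor (748) lies above the market-clearing price, it is binding.
At P = 748: Qd = 3226 - 3·748 = 982 and Qs = 8·748 - 1724 = 4260.
Quantity traded falls to 982. At Q = 982 the demand price is (3226 - 982)/3 = 748 and the supply price is (1724 + 982)/8 = 338.25.
Deadweight loss = ½ · (748 - 338.25) · (1876 - 982) = ½ · 409.75 · 894 = 183158.25.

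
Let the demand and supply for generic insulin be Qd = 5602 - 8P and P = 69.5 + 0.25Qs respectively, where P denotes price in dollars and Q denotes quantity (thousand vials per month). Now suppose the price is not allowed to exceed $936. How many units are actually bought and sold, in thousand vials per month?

Rearranging supply gives Qs = 4P - 278. In a free market, 5602 - 8P = 4P - 278 gives the equilibrium P* = 490, Q* = 1682.
Since 936 is above P* = 490, the ceiling does not bind and the free-market outcome prevails.

1682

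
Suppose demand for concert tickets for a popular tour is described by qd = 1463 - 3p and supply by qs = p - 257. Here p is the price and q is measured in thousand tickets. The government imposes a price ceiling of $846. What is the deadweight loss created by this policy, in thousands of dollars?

0

Without the control the market clears where 1463 - 3p = p - 257, i.e. p* = 430 and q* = 173.
The ceiling of 846 is above the equilibrium price 430, so it is not binding; the market clears at p* = 430, q* = 173.
Since the control does not bind, no trades are prevented and deadweight loss is zero.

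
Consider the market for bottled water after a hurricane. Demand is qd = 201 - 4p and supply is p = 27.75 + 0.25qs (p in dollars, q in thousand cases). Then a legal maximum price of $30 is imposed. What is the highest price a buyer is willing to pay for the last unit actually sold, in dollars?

Rearranging supply gives qs = 4p - 111. Equilibrium: 201 - 4p = 4p - 111, so 312 = 8p and p* = 39, q* = 45.
The ceiling of 30 is below the equilibrium price 39, so it binds.
At p = 30: qd = 201 - 4·30 = 81 and qs = 4·30 - 111 = 9.
Only 9 units reach the market. On the demand curve, the marginal buyer's willingness to pay at q = 9 is (201 - 9)/4 = 48.

48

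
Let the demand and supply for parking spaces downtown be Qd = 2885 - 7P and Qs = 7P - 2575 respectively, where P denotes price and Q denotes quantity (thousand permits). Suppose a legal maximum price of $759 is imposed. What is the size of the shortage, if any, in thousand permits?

0

In a free market, 2885 - 7P = 7P - 2575 gives the equilibrium P* = 390, Q* = 155.
Since 759 is above P* = 390, the ceiling does not bind and the free-market outcome prevails.
Since the control does not bind, there is no shortage.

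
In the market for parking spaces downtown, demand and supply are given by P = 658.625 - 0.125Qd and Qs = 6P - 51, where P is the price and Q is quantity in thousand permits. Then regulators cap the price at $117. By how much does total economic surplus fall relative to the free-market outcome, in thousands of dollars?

Rearranging demand gives Qd = 5269 - 8P. Equilibrium: 5269 - 8P = 6P - 51, so 5320 = 14P and P* = 380, Q* = 2229.
Because the ceiling (117) lies below the market-clearing price, it is binding.
At P = 117: Qd = 5269 - 8·117 = 4333 and Qs = 6·117 - 51 = 651.
Quantity traded falls to 651. At Q = 651 the demand price is (5269 - 651)/8 = 577.25 and the supply price is (51 + 651)/6 = 117.
Deadweight loss = ½ · (577.25 - 117) · (2229 - 651) = ½ · 460.25 · 1578 = 363137.25.

363137.25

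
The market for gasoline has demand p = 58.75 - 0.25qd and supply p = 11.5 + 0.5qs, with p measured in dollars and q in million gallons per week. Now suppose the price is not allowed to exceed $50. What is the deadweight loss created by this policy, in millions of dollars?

0

Rearranging demand gives qd = 235 - 4p; rearranging supply gives qs = 2p - 23. In a free market, 235 - 4p = 2p - 23 gives the equilibrium p* = 43, q* = 63.
Since 50 is above p* = 43, the ceiling does not bind and the free-market outcome prevails.
Since the control does not bind, no trades are prevented and deadweight loss is zero.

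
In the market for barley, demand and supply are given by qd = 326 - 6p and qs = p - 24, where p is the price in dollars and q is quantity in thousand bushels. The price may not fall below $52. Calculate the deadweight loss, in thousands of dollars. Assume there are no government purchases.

84

Equilibrium: 326 - 6p = p - 24, so 350 = 7p and p* = 50, q* = 26.
The floor of 52 is above the equilibrium price 50, so it binds.
At p = 52: qd = 326 - 6·52 = 14 and qs = 52 - 24 = 28.
Quantity traded falls to 14. At q = 14 the demand price is (326 - 14)/6 = 52 and the supply price is 24 + 14 = 38.
Deadweight loss = ½ · (52 - 38) · (26 - 14) = ½ · 14 · 12 = 84.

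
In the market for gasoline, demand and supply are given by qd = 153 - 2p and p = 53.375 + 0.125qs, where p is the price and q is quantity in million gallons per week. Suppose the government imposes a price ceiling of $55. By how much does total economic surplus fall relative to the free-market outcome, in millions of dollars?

180

Rearranging supply gives qs = 8p - 427. Setting quantity demanded equal to quantity supplied, 153 - 2p = 8p - 427, gives p* = 58 and q* = 37.
Since 55 < 58, the ceiling is binding.
At p = 55: qd = 153 - 2·55 = 43 and qs = 8·55 - 427 = 13.
Quantity traded falls to 13. At q = 13 the demand price is (153 - 13)/2 = 70 and the supply price is (427 + 13)/8 = 55.
Deadweight loss = ½ · (70 - 55) · (37 - 13) = ½ · 15 · 24 = 180.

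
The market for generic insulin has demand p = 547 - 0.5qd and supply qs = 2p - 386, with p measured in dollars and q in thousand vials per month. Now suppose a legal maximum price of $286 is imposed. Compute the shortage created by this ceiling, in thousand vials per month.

336

Rearranging demand gives qd = 1094 - 2p. Equilibrium: 1094 - 2p = 2p - 386, so 1480 = 4p and p* = 370, q* = 354.
Because the ceiling (286) lies below the market-clearing price, it is binding.
At p = 286: qd = 1094 - 2·286 = 522 and qs = 2·286 - 386 = 186.
Shortage = qd - qs = 522 - 186 = 336.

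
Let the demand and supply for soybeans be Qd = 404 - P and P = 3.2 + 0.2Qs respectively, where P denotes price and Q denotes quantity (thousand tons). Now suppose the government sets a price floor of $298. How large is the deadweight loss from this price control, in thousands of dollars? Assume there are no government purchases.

Rearranging supply gives Qs = 5P - 16. Setting quantity demanded equal to quantity supplied, 404 - P = 5P - 16, gives P* = 70 and Q* = 334.
Because the floor (298) lies above the market-clearing price, it is binding.
At P = 298: Qd = 404 - 298 = 106 and Qs = 5·298 - 16 = 1474.
Quantity traded falls to 106. At Q = 106 the demand price is 404 - 106 = 298 and the supply price is (16 + 106)/5 = 24.4.
Deadweight loss = ½ · (298 - 24.4) · (334 - 106) = ½ · 273.6 · 228 = 31190.4.

31190.4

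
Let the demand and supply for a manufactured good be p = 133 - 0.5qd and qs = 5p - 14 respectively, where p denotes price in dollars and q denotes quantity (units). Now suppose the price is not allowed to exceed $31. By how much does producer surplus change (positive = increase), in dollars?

-1471.5

Rearranging demand gives qd = 266 - 2p. Setting quantity demanded equal to quantity supplied, 266 - 2p = 5p - 14, gives p* = 40 and q* = 186.
Because the ceiling (31) lies below the market-clearing price, it is binding.
At p = 31: qd = 266 - 2·31 = 204 and qs = 5·31 - 14 = 141.
Producer surplus without the control is ½ · (40 - 2.8) · 186 = 3459.6.
With the ceiling, producers sell 141 units at 31, so PS = ½ · (31 - 2.8) · 141 = 1988.1.
Change in producer surplus = 1988.1 - 3459.6 = -1471.5.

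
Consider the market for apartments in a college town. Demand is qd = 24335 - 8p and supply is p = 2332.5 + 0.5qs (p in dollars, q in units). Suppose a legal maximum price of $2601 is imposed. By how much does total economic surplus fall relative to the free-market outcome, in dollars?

111751.25

Rearranging supply gives qs = 2p - 4665. In a free market, 24335 - 8p = 2p - 4665 gives the equilibrium p* = 2900, q* = 1135.
The ceiling of 2601 is below the equilibrium price 2900, so it binds.
At p = 2601: qd = 24335 - 8·2601 = 3527 and qs = 2·2601 - 4665 = 537.
Quantity traded falls to 537. At q = 537 the demand price is (24335 - 537)/8 = 2974.75 and the supply price is (4665 + 537)/2 = 2601.
Deadweight loss = ½ · (2974.75 - 2601) · (1135 - 537) = ½ · 373.75 · 598 = 111751.25.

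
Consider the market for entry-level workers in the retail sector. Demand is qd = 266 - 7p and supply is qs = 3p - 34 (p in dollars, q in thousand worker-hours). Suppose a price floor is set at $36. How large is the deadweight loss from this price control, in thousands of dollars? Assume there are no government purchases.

420

Setting quantity demanded equal to quantity supplied, 266 - 7p = 3p - 34, gives p* = 30 and q* = 56.
The floor of 36 is above the equilibrium price 30, so it binds.
At p = 36: qd = 266 - 7·36 = 14 and qs = 3·36 - 34 = 74.
Quantity traded falls to 14. At q = 14 the demand price is (266 - 14)/7 = 36 and the supply price is (34 + 14)/3 = 16.
Deadweight loss = ½ · (36 - 16) · (56 - 14) = ½ · 20 · 42 = 420.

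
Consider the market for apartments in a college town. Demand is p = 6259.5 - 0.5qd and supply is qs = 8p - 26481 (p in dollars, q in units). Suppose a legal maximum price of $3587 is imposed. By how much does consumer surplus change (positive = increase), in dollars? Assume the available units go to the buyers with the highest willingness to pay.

-874209

Rearranging demand gives qd = 12519 - 2p. Without the control the market clears where 12519 - 2p = 8p - 26481, i.e. p* = 3900 and q* = 4719.
Since 3587 < 3900, the ceiling is binding.
At p = 3587: qd = 12519 - 2·3587 = 5345 and qs = 8·3587 - 26481 = 2215.
Consumer surplus without the control is ½ · (6259.5 - 3900) · 4719 = 5567240.25.
With the ceiling, 2215 units are sold at 3587 (assume they go to the highest-value buyers). The demand price at q = 2215 is 5152, so CS = ½ · [(6259.5 - 3587) + (5152 - 3587)] · 2215 = 4693031.25.
Change in consumer surplus = 4693031.25 - 5567240.25 = -874209.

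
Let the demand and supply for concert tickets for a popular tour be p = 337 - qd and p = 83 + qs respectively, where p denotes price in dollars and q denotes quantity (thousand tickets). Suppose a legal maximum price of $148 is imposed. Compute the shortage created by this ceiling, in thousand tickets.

124

Rearranging demand gives qd = 337 - p; rearranging supply gives qs = p - 83. In a free market, 337 - p = p - 83 gives the equilibrium p* = 210, q* = 127.
Because the ceiling (148) lies below the market-clearing price, it is binding.
At p = 148: qd = 337 - 148 = 189 and qs = 148 - 83 = 65.
Shortage = qd - qs = 189 - 65 = 124.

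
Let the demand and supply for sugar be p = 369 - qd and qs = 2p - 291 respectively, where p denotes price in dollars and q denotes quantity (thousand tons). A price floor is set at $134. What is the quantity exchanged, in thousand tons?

Rearranging demand gives qd = 369 - p. Without the control the market clears where 369 - p = 2p - 291, i.e. p* = 220 and q* = 149.
Since 134 is below p* = 220, the floor does not bind and the free-market outcome prevails.

149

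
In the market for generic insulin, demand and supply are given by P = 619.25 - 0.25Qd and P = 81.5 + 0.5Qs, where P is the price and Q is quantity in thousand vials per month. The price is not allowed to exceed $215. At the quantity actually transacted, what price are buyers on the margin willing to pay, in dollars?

552.5

Rearranging demand gives Qd = 2477 - 4P; rearranging supply gives Qs = 2P - 163. Equilibrium: 2477 - 4P = 2P - 163, so 2640 = 6P and P* = 440, Q* = 717.
Because the ceiling (215) lies below the market-clearing price, it is binding.
At P = 215: Qd = 2477 - 4·215 = 1617 and Qs = 2·215 - 163 = 267.
Only 267 units reach the market. On the demand curve, the marginal buyer's willingness to pay at Q = 267 is (2477 - 267)/4 = 552.5.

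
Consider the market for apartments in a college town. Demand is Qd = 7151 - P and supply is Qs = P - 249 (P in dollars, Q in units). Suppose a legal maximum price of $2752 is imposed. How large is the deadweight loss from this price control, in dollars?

Equilibrium: 7151 - P = P - 249, so 7400 = 2P and P* = 3700, Q* = 3451.
The ceiling of 2752 is below the equilibrium price 3700, so it binds.
At P = 2752: Qd = 7151 - 2752 = 4399 and Qs = 2752 - 249 = 2503.
Quantity traded falls to 2503. At Q = 2503 the demand price is 7151 - 2503 = 4648 and the supply price is 249 + 2503 = 2752.
Deadweight loss = ½ · (4648 - 2752) · (3451 - 2503) = ½ · 1896 · 948 = 898704.

898704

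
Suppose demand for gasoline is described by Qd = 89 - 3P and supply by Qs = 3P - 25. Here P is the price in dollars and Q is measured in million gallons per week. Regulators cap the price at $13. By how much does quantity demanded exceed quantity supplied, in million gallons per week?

36

Setting quantity demanded equal to quantity supplied, 89 - 3P = 3P - 25, gives P* = 19 and Q* = 32.
The ceiling of 13 is below the equilibrium price 19, so it binds.
At P = 13: Qd = 89 - 3·13 = 50 and Qs = 3·13 - 25 = 14.
Shortage = Qd - Qs = 50 - 14 = 36.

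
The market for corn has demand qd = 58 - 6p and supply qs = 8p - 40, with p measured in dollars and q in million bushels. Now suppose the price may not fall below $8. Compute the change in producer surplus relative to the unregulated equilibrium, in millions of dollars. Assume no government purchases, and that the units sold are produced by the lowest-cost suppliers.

In a free market, 58 - 6p = 8p - 40 gives the equilibrium p* = 7, q* = 16.
Because the floor (8) lies above the market-clearing price, it is binding.
At p = 8: qd = 58 - 6·8 = 10 and qs = 8·8 - 40 = 24.
Producer surplus without the control is ½ · (7 - 5) · 16 = 16.
With the floor, 10 units are sold at 8. The supply price at q = 10 is 6.25, so PS = ½ · [(8 - 5) + (8 - 6.25)] · 10 = 23.75.
Change in producer surplus = 23.75 - 16 = 7.75.

7.75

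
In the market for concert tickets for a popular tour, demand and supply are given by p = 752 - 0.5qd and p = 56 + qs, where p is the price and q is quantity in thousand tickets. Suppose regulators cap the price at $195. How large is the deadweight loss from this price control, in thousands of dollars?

Rearranging demand gives qd = 1504 - 2p; rearranging supply gives qs = p - 56. Setting quantity demanded equal to quantity supplied, 1504 - 2p = p - 56, gives p* = 520 and q* = 464.
Since 195 < 520, the ceiling is binding.
At p = 195: qd = 1504 - 2·195 = 1114 and qs = 195 - 56 = 139.
Quantity traded falls to 139. At q = 139 the demand price is (1504 - 139)/2 = 682.5 and the supply price is 56 + 139 = 195.
Deadweight loss = ½ · (682.5 - 195) · (464 - 139) = ½ · 487.5 · 325 = 79218.75.

79218.75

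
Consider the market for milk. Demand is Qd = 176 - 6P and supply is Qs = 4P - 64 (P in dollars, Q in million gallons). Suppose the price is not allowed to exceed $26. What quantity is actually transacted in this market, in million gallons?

32

Equilibrium: 176 - 6P = 4P - 64, so 240 = 10P and P* = 24, Q* = 32.
The ceiling of 26 is above the equilibrium price 24, so it is not binding; the market clears at P* = 24, Q* = 32.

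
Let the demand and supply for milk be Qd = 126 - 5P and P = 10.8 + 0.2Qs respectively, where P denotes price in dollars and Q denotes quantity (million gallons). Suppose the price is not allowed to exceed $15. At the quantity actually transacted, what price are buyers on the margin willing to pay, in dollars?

21

Rearranging supply gives Qs = 5P - 54. Without the control the market clears where 126 - 5P = 5P - 54, i.e. P* = 18 and Q* = 36.
The ceiling of 15 is below the equilibrium price 18, so it binds.
At P = 15: Qd = 126 - 5·15 = 51 and Qs = 5·15 - 54 = 21.
Only 21 units reach the market. On the demand curve, the marginal buyer's willingness to pay at Q = 21 is (126 - 21)/5 = 21.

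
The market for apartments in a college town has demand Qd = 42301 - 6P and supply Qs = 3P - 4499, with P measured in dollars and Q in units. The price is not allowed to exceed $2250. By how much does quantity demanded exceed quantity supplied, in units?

In a free market, 42301 - 6P = 3P - 4499 gives the equilibrium P* = 5200, Q* = 11101.
The ceiling of 2250 is below the equilibrium price 5200, so it binds.
At P = 2250: Qd = 42301 - 6·2250 = 28801 and Qs = 3·2250 - 4499 = 2251.
Shortage = Qd - Qs = 28801 - 2251 = 26550.

26550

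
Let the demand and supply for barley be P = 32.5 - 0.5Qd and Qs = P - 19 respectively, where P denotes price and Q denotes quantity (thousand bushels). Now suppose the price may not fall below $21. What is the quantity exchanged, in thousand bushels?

Rearranging demand gives Qd = 65 - 2P. Without the control the market clears where 65 - 2P = P - 19, i.e. P* = 28 and Q* = 9.
The floor of 21 is below the equilibrium price 28, so it is not binding; the market clears at P* = 28, Q* = 9.

9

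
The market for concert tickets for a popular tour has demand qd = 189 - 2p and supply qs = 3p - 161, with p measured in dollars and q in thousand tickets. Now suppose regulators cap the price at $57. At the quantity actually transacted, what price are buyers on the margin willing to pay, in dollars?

In a free market, 189 - 2p = 3p - 161 gives the equilibrium p* = 70, q* = 49.
The ceiling of 57 is below the equilibrium price 70, so it binds.
At p = 57: qd = 189 - 2·57 = 75 and qs = 3·57 - 161 = 10.
Only 10 units reach the market. On the demand curve, the marginal buyer's willingness to pay at q = 10 is (189 - 10)/2 = 89.5.

89.5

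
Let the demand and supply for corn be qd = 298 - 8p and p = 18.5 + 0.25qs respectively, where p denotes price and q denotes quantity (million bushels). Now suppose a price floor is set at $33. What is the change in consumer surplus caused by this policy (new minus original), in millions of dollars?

Rearranging supply gives qs = 4p - 74. Setting quantity demanded equal to quantity supplied, 298 - 8p = 4p - 74, gives p* = 31 and q* = 50.
Since 33 > 31, the floor is binding.
At p = 33: qd = 298 - 8·33 = 34 and qs = 4·33 - 74 = 58.
Consumer surplus without the control is ½ · (37.25 - 31) · 50 = 156.25.
With the floor, consumers buy 34 units at 33, so CS = ½ · (37.25 - 33) · 34 = 72.25.
Change in consumer surplus = 72.25 - 156.25 = -84.

-84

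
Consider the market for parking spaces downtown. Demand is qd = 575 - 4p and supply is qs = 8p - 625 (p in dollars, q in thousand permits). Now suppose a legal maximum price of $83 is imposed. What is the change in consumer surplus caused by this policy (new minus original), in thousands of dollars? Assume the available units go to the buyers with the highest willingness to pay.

Equilibrium: 575 - 4p = 8p - 625, so 1200 = 12p and p* = 100, q* = 175.
The ceiling of 83 is below the equilibrium price 100, so it binds.
At p = 83: qd = 575 - 4·83 = 243 and qs = 8·83 - 625 = 39.
Consumer surplus without the control is ½ · (143.75 - 100) · 175 = 3828.125.
With the ceiling, 39 units are sold at 83 (assume they go to the highest-value buyers). The demand price at q = 39 is 134, so CS = ½ · [(143.75 - 83) + (134 - 83)] · 39 = 2179.125.
Change in consumer surplus = 2179.125 - 3828.125 = -1649.

-1649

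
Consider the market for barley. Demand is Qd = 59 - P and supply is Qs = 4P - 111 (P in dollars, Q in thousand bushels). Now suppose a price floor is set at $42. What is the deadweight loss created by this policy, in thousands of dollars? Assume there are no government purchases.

In a free market, 59 - P = 4P - 111 gives the equilibrium P* = 34, Q* = 25.
Because the floor (42) lies above the market-clearing price, it is binding.
At P = 42: Qd = 59 - 42 = 17 and Qs = 4·42 - 111 = 57.
Quantity traded falls to 17. At Q = 17 the demand price is 59 - 17 = 42 and the supply price is (111 + 17)/4 = 32.
Deadweight loss = ½ · (42 - 32) · (25 - 17) = ½ · 10 · 8 = 40.

40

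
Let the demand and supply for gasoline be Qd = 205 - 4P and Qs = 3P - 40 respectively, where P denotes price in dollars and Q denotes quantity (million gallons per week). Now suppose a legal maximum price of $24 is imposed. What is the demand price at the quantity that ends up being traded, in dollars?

43.25

Without the control the market clears where 205 - 4P = 3P - 40, i.e. P* = 35 and Q* = 65.
Since 24 < 35, the ceiling is binding.
At P = 24: Qd = 205 - 4·24 = 109 and Qs = 3·24 - 40 = 32.
Only 32 units reach the market. On the demand curve, the marginal buyer's willingness to pay at Q = 32 is (205 - 32)/4 = 43.25.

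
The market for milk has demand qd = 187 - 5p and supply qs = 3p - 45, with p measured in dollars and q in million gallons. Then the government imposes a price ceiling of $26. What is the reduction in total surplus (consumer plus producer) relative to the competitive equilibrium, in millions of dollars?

21.6

In a free market, 187 - 5p = 3p - 45 gives the equilibrium p* = 29, q* = 42.
Because the ceiling (26) lies below the market-clearing price, it is binding.
At p = 26: qd = 187 - 5·26 = 57 and qs = 3·26 - 45 = 33.
Quantity traded falls to 33. At q = 33 the demand price is (187 - 33)/5 = 30.8 and the supply price is (45 + 33)/3 = 26.
Deadweight loss = ½ · (30.8 - 26) · (42 - 33) = ½ · 4.8 · 9 = 21.6.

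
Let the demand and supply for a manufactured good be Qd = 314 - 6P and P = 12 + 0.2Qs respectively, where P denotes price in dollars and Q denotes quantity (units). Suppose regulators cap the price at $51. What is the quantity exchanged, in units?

110

Rearranging supply gives Qs = 5P - 60. Equilibrium: 314 - 6P = 5P - 60, so 374 = 11P and P* = 34, Q* = 110.
Since 51 is above P* = 34, the ceiling does not bind and the free-market outcome prevails.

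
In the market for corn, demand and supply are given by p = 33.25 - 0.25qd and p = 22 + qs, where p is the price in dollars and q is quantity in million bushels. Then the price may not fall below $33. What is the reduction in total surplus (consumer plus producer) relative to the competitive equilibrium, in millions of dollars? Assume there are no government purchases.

40

Rearranging demand gives qd = 133 - 4p; rearranging supply gives qs = p - 22. Equilibrium: 133 - 4p = p - 22, so 155 = 5p and p* = 31, q* = 9.
Since 33 > 31, the floor is binding.
At p = 33: qd = 133 - 4·33 = 1 and qs = 33 - 22 = 11.
Quantity traded falls to 1. At q = 1 the demand price is (133 - 1)/4 = 33 and the supply price is 22 + 1 = 23.
Deadweight loss = ½ · (33 - 23) · (9 - 1) = ½ · 10 · 8 = 40.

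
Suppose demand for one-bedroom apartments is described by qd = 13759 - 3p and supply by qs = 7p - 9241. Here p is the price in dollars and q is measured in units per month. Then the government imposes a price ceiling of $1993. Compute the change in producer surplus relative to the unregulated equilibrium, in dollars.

-1775841.5

Equilibrium: 13759 - 3p = 7p - 9241, so 23000 = 10p and p* = 2300, q* = 6859.
The ceiling of 1993 is below the equilibrium price 2300, so it binds.
At p = 1993: qd = 13759 - 3·1993 = 7780 and qs = 7·1993 - 9241 = 4710.
Producer surplus without the control is ½ · (2300 - 9241/7) · 6859 = 47045881/14.
With the ceiling, producers sell 4710 units at 1993, so PS = ½ · (1993 - 9241/7) · 4710 = 11092050/7.
Change in producer surplus = 11092050/7 - 47045881/14 = -1775841.5.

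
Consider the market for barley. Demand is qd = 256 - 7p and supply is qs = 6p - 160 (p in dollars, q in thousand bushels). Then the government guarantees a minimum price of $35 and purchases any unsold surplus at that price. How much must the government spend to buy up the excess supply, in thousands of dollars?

1365

In a free market, 256 - 7p = 6p - 160 gives the equilibrium p* = 32, q* = 32.
The floor of 35 is above the equilibrium price 32, so it binds.
At p = 35: qd = 256 - 7·35 = 11 and qs = 6·35 - 160 = 50.
Surplus = qs - qd = 39.
Government expenditure = surplus × support price = 39 × 35 = 1365.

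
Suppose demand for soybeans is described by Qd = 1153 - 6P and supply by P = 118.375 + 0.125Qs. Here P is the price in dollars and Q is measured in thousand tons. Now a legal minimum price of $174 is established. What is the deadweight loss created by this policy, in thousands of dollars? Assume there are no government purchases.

3024

Rearranging supply gives Qs = 8P - 947. Without the control the market clears where 1153 - 6P = 8P - 947, i.e. P* = 150 and Q* = 253.
The floor of 174 is above the equilibrium price 150, so it binds.
At P = 174: Qd = 1153 - 6·174 = 109 and Qs = 8·174 - 947 = 445.
Quantity traded falls to 109. At Q = 109 the demand price is (1153 - 109)/6 = 174 and the supply price is (947 + 109)/8 = 132.
Deadweight loss = ½ · (174 - 132) · (253 - 109) = ½ · 42 · 144 = 3024.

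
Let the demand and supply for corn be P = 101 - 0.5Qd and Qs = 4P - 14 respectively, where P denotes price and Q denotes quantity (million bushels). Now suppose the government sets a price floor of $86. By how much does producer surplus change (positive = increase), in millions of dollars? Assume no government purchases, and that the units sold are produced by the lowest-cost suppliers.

Rearranging demand gives Qd = 202 - 2P. Without the control the market clears where 202 - 2P = 4P - 14, i.e. P* = 36 and Q* = 130.
Because the floor (86) lies above the market-clearing price, it is binding.
At P = 86: Qd = 202 - 2·86 = 30 and Qs = 4·86 - 14 = 330.
Producer surplus without the control is ½ · (36 - 3.5) · 130 = 2112.5.
With the floor, 30 units are sold at 86. The supply price at Q = 30 is 11, so PS = ½ · [(86 - 3.5) + (86 - 11)] · 30 = 2362.5.
Change in producer surplus = 2362.5 - 2112.5 = 250.

250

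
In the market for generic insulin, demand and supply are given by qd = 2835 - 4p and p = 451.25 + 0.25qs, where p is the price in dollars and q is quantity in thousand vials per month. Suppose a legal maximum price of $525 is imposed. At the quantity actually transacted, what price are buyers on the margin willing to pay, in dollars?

635

Rearranging supply gives qs = 4p - 1805. Without the control the market clears where 2835 - 4p = 4p - 1805, i.e. p* = 580 and q* = 515.
The ceiling of 525 is below the equilibrium price 580, so it binds.
At p = 525: qd = 2835 - 4·525 = 735 and qs = 4·525 - 1805 = 295.
Only 295 units reach the market. On the demand curve, the marginal buyer's willingness to pay at q = 295 is (2835 - 295)/4 = 635.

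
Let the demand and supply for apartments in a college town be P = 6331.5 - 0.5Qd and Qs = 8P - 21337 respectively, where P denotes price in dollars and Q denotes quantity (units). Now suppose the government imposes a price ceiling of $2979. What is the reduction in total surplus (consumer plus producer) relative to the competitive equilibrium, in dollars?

3544820

Rearranging demand gives Qd = 12663 - 2P. Setting quantity demanded equal to quantity supplied, 12663 - 2P = 8P - 21337, gives P* = 3400 and Q* = 5863.
The ceiling of 2979 is below the equilibrium price 3400, so it binds.
At P = 2979: Qd = 12663 - 2·2979 = 6705 and Qs = 8·2979 - 21337 = 2495.
Quantity traded falls to 2495. At Q = 2495 the demand price is (12663 - 2495)/2 = 5084 and the supply price is (21337 + 2495)/8 = 2979.
Deadweight loss = ½ · (5084 - 2979) · (5863 - 2495) = ½ · 2105 · 3368 = 3544820.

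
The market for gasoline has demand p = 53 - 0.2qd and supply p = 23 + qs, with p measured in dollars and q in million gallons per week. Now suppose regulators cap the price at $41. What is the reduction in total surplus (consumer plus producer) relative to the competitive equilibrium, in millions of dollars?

Rearranging demand gives qd = 265 - 5p; rearranging supply gives qs = p - 23. In a free market, 265 - 5p = p - 23 gives the equilibrium p* = 48, q* = 25.
The ceiling of 41 is below the equilibrium price 48, so it binds.
At p = 41: qd = 265 - 5·41 = 60 and qs = 41 - 23 = 18.
Quantity traded falls to 18. At q = 18 the demand price is (265 - 18)/5 = 49.4 and the supply price is 23 + 18 = 41.
Deadweight loss = ½ · (49.4 - 41) · (25 - 18) = ½ · 8.4 · 7 = 29.4.

29.4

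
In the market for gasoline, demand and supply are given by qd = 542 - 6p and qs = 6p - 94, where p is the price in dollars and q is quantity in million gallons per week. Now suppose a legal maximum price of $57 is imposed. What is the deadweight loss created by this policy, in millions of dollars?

0

Without the control the market clears where 542 - 6p = 6p - 94, i.e. p* = 53 and q* = 224.
The ceiling of 57 is above the equilibrium price 53, so it is not binding; the market clears at p* = 53, q* = 224.
Since the control does not bind, no trades are prevented and deadweight loss is zero.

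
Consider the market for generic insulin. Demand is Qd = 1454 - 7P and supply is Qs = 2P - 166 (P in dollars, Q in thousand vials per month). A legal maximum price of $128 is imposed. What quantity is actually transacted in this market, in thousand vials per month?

90

In a free market, 1454 - 7P = 2P - 166 gives the equilibrium P* = 180, Q* = 194.
Since 128 < 180, the ceiling is binding.
At P = 128: Qd = 1454 - 7·128 = 558 and Qs = 2·128 - 166 = 90.
The quantity actually transacted is the short side, supply: 90.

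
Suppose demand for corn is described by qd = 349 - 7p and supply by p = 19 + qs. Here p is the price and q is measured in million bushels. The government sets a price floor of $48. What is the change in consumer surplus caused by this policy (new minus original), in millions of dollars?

-40

Rearranging supply gives qs = p - 19. Equilibrium: 349 - 7p = p - 19, so 368 = 8p and p* = 46, q* = 27.
The floor of 48 is above the equilibrium price 46, so it binds.
At p = 48: qd = 349 - 7·48 = 13 and qs = 48 - 19 = 29.
Consumer surplus without the control is ½ · (349/7 - 46) · 27 = 729/14.
With the floor, consumers buy 13 units at 48, so CS = ½ · (349/7 - 48) · 13 = 169/14.
Change in consumer surplus = 169/14 - 729/14 = -40.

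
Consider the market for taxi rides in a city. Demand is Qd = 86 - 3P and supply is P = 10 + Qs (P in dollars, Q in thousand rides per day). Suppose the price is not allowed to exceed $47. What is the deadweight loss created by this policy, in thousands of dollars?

0

Rearranging supply gives Qs = P - 10. Without the control the market clears where 86 - 3P = P - 10, i.e. P* = 24 and Q* = 14.
Since 47 is above P* = 24, the ceiling does not bind and the free-market outcome prevails.
Since the control does not bind, no trades are prevented and deadweight loss is zero.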